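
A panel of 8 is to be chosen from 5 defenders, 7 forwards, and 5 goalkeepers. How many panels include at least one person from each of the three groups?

23275

Total 8-person selections from all 17: C(17,8) = 24310.
Subtract selections that omit an entire group: no defenders → C(12,8) = 495; no forwards → C(10,8) = 45; no goalkeepers → C(12,8) = 495.
Add back selections omitting two groups (i.e. drawn from a single group): C(5,8) + C(7,8) + C(5,8) = 0.
By inclusion–exclusion: 24310 − 1035 + 0 = 23275.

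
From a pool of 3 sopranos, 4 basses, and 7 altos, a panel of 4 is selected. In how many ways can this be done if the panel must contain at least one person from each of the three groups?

462

With no constraint there are C(14,4) = 1001 possible selections.
Subtract selections that omit an entire group: no sopranos → C(11,4) = 330; no basses → C(10,4) = 210; no altos → C(7,4) = 35.
Add back selections omitting two groups (i.e. drawn from a single group): C(3,4) + C(4,4) + C(7,4) = 36.
By inclusion–exclusion: 1001 − 575 + 36 = 462.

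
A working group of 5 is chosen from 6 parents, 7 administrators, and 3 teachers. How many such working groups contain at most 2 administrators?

2772

Split by how many administrators are chosen (0 through 2).
Sum: C(7,0)·C(9,5) + C(7,1)·C(9,4) + C(7,2)·C(9,3) = 126 + 882 + 1764 = 2772.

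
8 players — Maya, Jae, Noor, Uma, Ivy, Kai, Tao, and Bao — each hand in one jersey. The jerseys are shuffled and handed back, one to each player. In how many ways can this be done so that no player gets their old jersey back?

14833

Let Aᵢ be the assignments in which player i gets their old jersey. We want the size of the complement of A₁∪…∪A_8.
By inclusion–exclusion this is Σ_{j=0}^{8} (−1)^j C(8,j)·(8−j)!.
Computing: 40320 − 40320 + 20160 − 6720 + 1680 − 336 + 56 − 8 + 1 = 14833.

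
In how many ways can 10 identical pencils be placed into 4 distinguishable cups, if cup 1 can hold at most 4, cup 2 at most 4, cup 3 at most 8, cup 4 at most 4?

Ignoring the caps, the number of non-negative solutions to x_1+…+x_4 = 10 is C(13,3) = 286.
Subtract solutions that violate a single cap (substitute x_i' = x_i − (cap_i+1)): x_1 ≥ 5 gives C(8,3) = 56; x_2 ≥ 5 gives C(8,3) = 56; x_3 ≥ 9 gives C(4,3) = 4; x_4 ≥ 5 gives C(8,3) = 56. Together 172.
Add back pairs where two caps are both exceeded: 1 + 0 + 1 + 0 + 1 + 0 = 3.
By inclusion–exclusion the count is 286 − 172 + 3 = 117.

117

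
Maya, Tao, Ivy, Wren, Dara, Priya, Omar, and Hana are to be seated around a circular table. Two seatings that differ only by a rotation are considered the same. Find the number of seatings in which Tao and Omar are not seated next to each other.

All circular seatings of 8 people number (7)! = 5040.
Seatings with Tao beside Omar: treat them as a block with 2 internal orders, giving 2 × (6)! = 1440.
Subtracting, 5040 − 1440 = 3600.

3600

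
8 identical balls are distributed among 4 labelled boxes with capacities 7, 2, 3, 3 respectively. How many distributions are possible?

Without the upper bounds there are C(11,3) = 165 ways to split 8 among 4 boxes.
Subtract solutions that violate a single cap (substitute x_i' = x_i − (cap_i+1)): x_1 ≥ 8 gives C(3,3) = 1; x_2 ≥ 3 gives C(8,3) = 56; x_3 ≥ 4 gives C(7,3) = 35; x_4 ≥ 4 gives C(7,3) = 35. Together 127.
Add back pairs where two caps are both exceeded: 0 + 0 + 0 + 4 + 4 + 1 = 9.
By inclusion–exclusion the count is 165 − 127 + 9 = 47.

47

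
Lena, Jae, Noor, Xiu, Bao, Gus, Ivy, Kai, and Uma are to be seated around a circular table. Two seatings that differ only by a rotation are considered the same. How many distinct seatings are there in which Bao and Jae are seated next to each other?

Treat {Bao, Jae} as one unit (2 internal orders) and seat the resulting 8 units around the table: (7)! circular arrangements.
So 2 × (7)! = 2 × 5040 = 10080.

10080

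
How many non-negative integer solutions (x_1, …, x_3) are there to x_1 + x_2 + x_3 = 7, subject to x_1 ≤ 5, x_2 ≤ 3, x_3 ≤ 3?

13

Without the upper bounds there are C(9,2) = 36 ways to split 7 among 3 variables.
Subtract solutions that violate a single cap (substitute x_i' = x_i − (cap_i+1)): x_1 ≥ 6 gives C(3,2) = 3; x_2 ≥ 4 gives C(5,2) = 10; x_3 ≥ 4 gives C(5,2) = 10. Together 23.
No two caps can be exceeded simultaneously, so the pair terms are all 0.
By inclusion–exclusion the count is 36 − 23 + 0 = 13.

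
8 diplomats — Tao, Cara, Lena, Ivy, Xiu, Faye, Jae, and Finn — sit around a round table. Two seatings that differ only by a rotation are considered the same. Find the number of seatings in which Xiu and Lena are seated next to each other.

Glue Xiu and Lena into a block (2 internal orders). Seating 7 units around a circle gives (6)! arrangements.
So 2 × (6)! = 2 × 720 = 1440.

1440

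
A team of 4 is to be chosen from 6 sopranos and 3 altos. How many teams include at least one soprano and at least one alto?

111

Total 4-person selections from all 9: C(9,4) = 126.
Subtract selections that omit an entire group: no sopranos → C(3,4) = 0; no altos → C(6,4) = 15.
Both groups omitted at once is impossible, so 126 − 15 = 111.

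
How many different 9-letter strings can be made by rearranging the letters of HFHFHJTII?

The 9 letters of HFHFHJTII have repeats: F appearing twice, H appearing 3 times, and I appearing twice.
So there are 9! / (3!·2!·2!) = 15120 distinguishable arrangements.

15120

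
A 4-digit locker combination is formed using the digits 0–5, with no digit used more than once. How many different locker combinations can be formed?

360

With no repetition, fill the 4 digits in order: 6 choices, then 5, down to 3.
6 × 5 × 4 × 3 = 360.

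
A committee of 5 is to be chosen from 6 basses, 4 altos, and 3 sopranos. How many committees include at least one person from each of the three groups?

Unrestricted: C(13,5) = 1287 ways to pick any 5 of the 13.
Selections missing a whole group: no basses → C(7,5) = 21; no altos → C(9,5) = 126; no sopranos → C(10,5) = 252.
Add back selections omitting two groups (i.e. drawn from a single group): C(6,5) + C(4,5) + C(3,5) = 6.
By inclusion–exclusion: 1287 − 399 + 6 = 894.

894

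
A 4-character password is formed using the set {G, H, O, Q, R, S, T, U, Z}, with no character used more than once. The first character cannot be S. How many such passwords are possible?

The first character has 9−1 = 8 choices (anything except S).
The remaining 3 characters are filled from the other 8 symbols without repetition: 8 × 7 × 6 = 336.
Total: 8 × 336 = 2688.

2688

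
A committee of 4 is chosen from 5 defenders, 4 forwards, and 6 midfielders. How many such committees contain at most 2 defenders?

1260

Split by how many defenders are chosen (0 through 2).
Sum: C(5,0)·C(10,4) + C(5,1)·C(10,3) + C(5,2)·C(10,2) = 210 + 600 + 450 = 1260.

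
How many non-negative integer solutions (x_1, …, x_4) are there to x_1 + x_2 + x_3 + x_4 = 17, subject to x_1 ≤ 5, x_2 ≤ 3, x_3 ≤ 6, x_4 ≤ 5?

Ignoring the caps, the number of non-negative solutions to x_1+…+x_4 = 17 is C(20,3) = 1140.
Subtract solutions that violate a single cap (substitute x_i' = x_i − (cap_i+1)): x_1 ≥ 6 gives C(14,3) = 364; x_2 ≥ 4 gives C(16,3) = 560; x_3 ≥ 7 gives C(13,3) = 286; x_4 ≥ 6 gives C(14,3) = 364. Together 1574.
Add back pairs where two caps are both exceeded: 120 + 35 + 56 + 84 + 120 + 35 = 450.
Subtract triples: 1 + 4 + 0 + 1 = 6.
By inclusion–exclusion the count is 1140 − 1574 + 450 − 6 = 10.

10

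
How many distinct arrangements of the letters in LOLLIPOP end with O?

With the last slot taken by O, it remains to arrange the other 7 letters (LLLIPOP).
Those 7 letters have L appearing 3 times and P appearing twice, giving (7)!/(3!·2!) = 420.

420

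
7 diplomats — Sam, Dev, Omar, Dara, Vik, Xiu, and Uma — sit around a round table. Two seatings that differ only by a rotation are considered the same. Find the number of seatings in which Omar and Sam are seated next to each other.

Glue Omar and Sam into a block (2 internal orders). Seating 6 units around a circle gives (5)! arrangements.
So 2 × (5)! = 2 × 120 = 240.

240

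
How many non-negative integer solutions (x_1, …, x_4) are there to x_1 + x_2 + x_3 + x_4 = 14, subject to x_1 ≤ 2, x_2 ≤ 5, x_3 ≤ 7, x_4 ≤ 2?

10

By stars and bars, unrestricted non-negative solutions to x_1+…+x_4 = 14 number C(14+3,3) = 680.
Subtract solutions that violate a single cap (substitute x_i' = x_i − (cap_i+1)): x_1 ≥ 3 gives C(14,3) = 364; x_2 ≥ 6 gives C(11,3) = 165; x_3 ≥ 8 gives C(9,3) = 84; x_4 ≥ 3 gives C(14,3) = 364. Together 977.
Add back pairs where two caps are both exceeded: 56 + 20 + 165 + 1 + 56 + 20 = 318.
Subtract triples: 0 + 10 + 1 + 0 = 11.
By inclusion–exclusion the count is 680 − 977 + 318 − 11 = 10.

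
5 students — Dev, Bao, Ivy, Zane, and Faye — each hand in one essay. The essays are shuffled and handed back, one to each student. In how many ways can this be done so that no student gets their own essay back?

44

This is the derangement count D_5: permutations of 5 items with no fixed point.
By inclusion–exclusion this is Σ_{j=0}^{5} (−1)^j C(5,j)·(5−j)!.
Computing: 120 − 120 + 60 − 20 + 5 − 1 = 44.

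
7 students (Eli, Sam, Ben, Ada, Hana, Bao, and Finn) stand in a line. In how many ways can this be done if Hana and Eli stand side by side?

1440

Glue Hana and Eli into one block (2 internal orders), leaving 6 units to arrange in a row.
So the count is 2·(6)! = 1440.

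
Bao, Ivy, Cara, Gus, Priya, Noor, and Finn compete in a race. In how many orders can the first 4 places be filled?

This is an ordered selection of 4 from 7: P(7,4).
That gives 7 × 6 × 5 × 4 = 840.

840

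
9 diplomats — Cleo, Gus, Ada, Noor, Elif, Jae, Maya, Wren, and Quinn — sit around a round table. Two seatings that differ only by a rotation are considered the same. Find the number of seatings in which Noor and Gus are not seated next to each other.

30240

Without the restriction there are (8)! = 40320 seatings.
Those with Noor next to Gus: fuse the pair into one unit and seat 8 units around a circle — 2·(7)! = 10080.
Subtracting, 40320 − 10080 = 30240.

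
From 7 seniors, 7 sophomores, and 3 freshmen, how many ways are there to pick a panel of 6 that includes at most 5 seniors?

12369

Split by how many seniors are chosen (0 through 5).
Sum: C(7,0)·C(10,6) + C(7,1)·C(10,5) + C(7,2)·C(10,4) + C(7,3)·C(10,3) + C(7,4)·C(10,2) + C(7,5)·C(10,1) = 210 + 1764 + 4410 + 4200 + 1575 + 210 = 12369.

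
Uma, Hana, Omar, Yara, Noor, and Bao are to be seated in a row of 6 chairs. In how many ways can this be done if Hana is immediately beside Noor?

240

Place the 4 others and the Hana-Noor pair as 5 objects in a line; the pair has 2 internal arrangements.
That gives 2 × 5! = 2 × 120 = 240.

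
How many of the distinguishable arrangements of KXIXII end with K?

10

Fix K in the last position and arrange the remaining 5 letters.
Those 5 letters have I appearing 3 times and X appearing twice, giving (5)!/(3!·2!) = 10.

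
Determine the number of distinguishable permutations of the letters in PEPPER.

60

Letter multiplicities in PEPPER: E×2, P×3, R×1.
So there are 6! / (3!·2!) = 60 distinguishable arrangements.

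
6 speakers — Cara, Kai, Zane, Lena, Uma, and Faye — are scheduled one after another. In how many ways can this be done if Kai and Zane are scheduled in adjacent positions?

Place the 4 others and the Kai-Zane pair as 5 objects in a line; the pair has 2 internal arrangements.
So the count is 2·(5)! = 240.

240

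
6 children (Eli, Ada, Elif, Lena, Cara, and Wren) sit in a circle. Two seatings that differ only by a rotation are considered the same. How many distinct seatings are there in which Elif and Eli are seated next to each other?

48

Treat {Elif, Eli} as one unit (2 internal orders) and seat the resulting 5 units around the table: (4)! circular arrangements.
So 2 × (4)! = 2 × 24 = 48.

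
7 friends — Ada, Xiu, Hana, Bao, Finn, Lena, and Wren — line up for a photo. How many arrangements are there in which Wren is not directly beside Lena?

Of the 7! = 5040 arrangements, those with Wren and Lena adjacent number 2 × 6! = 1440 (treat the pair as a block with 2 internal orders).
Complementary counting: 5040 − 1440 = 3600.

3600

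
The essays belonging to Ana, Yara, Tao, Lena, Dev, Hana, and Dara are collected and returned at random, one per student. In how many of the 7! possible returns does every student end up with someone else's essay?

This is the derangement count D_7: permutations of 7 items with no fixed point.
By inclusion–exclusion this is Σ_{j=0}^{7} (−1)^j C(7,j)·(7−j)!.
Computing: 5040 − 5040 + 2520 − 840 + 210 − 42 + 7 − 1 = 1854.

1854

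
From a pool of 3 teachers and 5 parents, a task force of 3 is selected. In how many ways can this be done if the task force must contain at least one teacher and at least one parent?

Total 3-person selections from all 8: C(8,3) = 56.
Subtract selections that omit an entire group: no teachers → C(5,3) = 10; no parents → C(3,3) = 1.
Both groups omitted at once is impossible, so 56 − 11 = 45.

45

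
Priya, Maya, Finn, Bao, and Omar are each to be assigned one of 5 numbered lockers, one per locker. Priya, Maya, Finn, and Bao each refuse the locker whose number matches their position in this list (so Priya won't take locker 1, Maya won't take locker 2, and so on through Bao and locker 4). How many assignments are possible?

Let Aᵢ (for 1 ≤ i ≤ 4) be the placements that put person i in their forbidden locker. Any j of these fix j positions, leaving (5−j)! ways to fill the rest, and there are C(4,j) ways to pick which j.
By inclusion–exclusion, the number of valid placements is Σ_{j=0}^{4} (−1)^j C(4,j)·(5−j)!.
Computing: 120 − 96 + 36 − 8 + 1 = 53.

53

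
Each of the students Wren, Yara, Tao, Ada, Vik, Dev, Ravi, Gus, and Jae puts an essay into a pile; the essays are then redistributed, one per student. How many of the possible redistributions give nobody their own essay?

133496

This is the derangement count D_9: permutations of 9 items with no fixed point.
By inclusion–exclusion this is Σ_{j=0}^{9} (−1)^j C(9,j)·(9−j)!.
Computing: 362880 − 362880 + 181440 − 60480 + 15120 − 3024 + 504 − 72 + 9 − 1 = 133496.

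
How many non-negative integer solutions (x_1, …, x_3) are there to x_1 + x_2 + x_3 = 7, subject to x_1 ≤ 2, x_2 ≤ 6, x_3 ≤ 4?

By stars and bars, unrestricted non-negative solutions to x_1+…+x_3 = 7 number C(7+2,2) = 36.
Subtract solutions that violate a single cap (substitute x_i' = x_i − (cap_i+1)): x_1 ≥ 3 gives C(6,2) = 15; x_2 ≥ 7 gives C(2,2) = 1; x_3 ≥ 5 gives C(4,2) = 6. Together 22.
No two caps can be exceeded simultaneously, so the pair terms are all 0.
By inclusion–exclusion the count is 36 − 22 + 0 = 14.

14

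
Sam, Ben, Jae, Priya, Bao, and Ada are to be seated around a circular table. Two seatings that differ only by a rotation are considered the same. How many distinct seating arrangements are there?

120

Around a circle, 6 distinct people have 6!/6 = (5)! = 120 rotationally distinct seatings.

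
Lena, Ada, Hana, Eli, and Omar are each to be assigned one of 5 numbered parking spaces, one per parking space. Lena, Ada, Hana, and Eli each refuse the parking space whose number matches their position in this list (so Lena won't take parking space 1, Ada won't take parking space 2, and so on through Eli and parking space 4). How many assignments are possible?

Let Aᵢ (for 1 ≤ i ≤ 4) be the placements that put person i in their forbidden parking space. Any j of these fix j positions, leaving (5−j)! ways to fill the rest, and there are C(4,j) ways to pick which j.
By inclusion–exclusion, the number of valid placements is Σ_{j=0}^{4} (−1)^j C(4,j)·(5−j)!.
Computing: 120 − 96 + 36 − 8 + 1 = 53.

53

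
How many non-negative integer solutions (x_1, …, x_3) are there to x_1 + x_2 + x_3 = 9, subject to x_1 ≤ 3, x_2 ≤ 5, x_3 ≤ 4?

Ignoring the caps, the number of non-negative solutions to x_1+…+x_3 = 9 is C(11,2) = 55.
Subtract solutions that violate a single cap (substitute x_i' = x_i − (cap_i+1)): x_1 ≥ 4 gives C(7,2) = 21; x_2 ≥ 6 gives C(5,2) = 10; x_3 ≥ 5 gives C(6,2) = 15. Together 46.
Add back pairs where two caps are both exceeded: 0 + 1 + 0 = 1.
By inclusion–exclusion the count is 55 − 46 + 1 = 10.

10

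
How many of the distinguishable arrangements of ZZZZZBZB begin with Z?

Fix Z in the first position and arrange the remaining 7 letters.
Those 7 letters have B appearing twice and Z appearing 5 times, giving (7)!/(5!·2!) = 21.

21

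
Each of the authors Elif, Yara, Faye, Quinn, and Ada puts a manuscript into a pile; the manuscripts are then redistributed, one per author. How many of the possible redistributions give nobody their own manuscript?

Let Aᵢ be the assignments in which author i gets their own manuscript. We want the size of the complement of A₁∪…∪A_5.
By inclusion–exclusion this is Σ_{j=0}^{5} (−1)^j C(5,j)·(5−j)!.
Computing: 120 − 120 + 60 − 20 + 5 − 1 = 44.

44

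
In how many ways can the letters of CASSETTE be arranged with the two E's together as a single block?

Treat the 2 copies of E as a single block. The multiset to arrange is then {EE, A, C, S, S, T, T}, 7 items in all.
That gives (7)!/(2!·2!) = 1260 arrangements.

1260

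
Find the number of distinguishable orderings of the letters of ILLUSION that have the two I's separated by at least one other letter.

There are 8!/(2!·2!) = 10080 arrangements of ILLUSION in total.
If the two I's are adjacent, glue them into one block, leaving 7 items to arrange: (7)!/(2!) = 2520 ways.
Hence 10080 − 2520 = 7560.

7560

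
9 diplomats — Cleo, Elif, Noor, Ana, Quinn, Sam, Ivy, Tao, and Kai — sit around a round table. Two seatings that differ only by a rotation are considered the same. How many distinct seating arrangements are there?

Seat Cleo anywhere (absorbing the rotational symmetry), then permute the other 8: (8)! = 40320.

40320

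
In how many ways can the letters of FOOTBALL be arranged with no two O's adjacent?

There are 8!/(2!·2!) = 10080 arrangements of FOOTBALL in total.
If the two O's are adjacent, glue them into one block, leaving 7 items to arrange: (7)!/(2!) = 2520 ways.
Hence 10080 − 2520 = 7560.

7560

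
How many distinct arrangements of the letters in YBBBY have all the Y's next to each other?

4

Treat the 2 copies of Y as a single block. The multiset to arrange is then {YY, B, B, B}, 4 items in all.
That gives (4)!/(3!) = 4 arrangements.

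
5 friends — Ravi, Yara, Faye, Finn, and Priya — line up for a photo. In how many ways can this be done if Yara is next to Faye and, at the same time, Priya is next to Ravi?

Treat {Yara,Faye} as one block (2 orders) and {Priya,Ravi} as another (2 orders).
That leaves 3 units to arrange: 2 × 2 × 3! = 4 × 6 = 24.

24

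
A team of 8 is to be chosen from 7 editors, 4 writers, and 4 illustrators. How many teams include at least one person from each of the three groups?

6104

Total 8-person selections from all 15: C(15,8) = 6435.
Selections missing a whole group: no editors → C(8,8) = 1; no writers → C(11,8) = 165; no illustrators → C(11,8) = 165.
Add back selections omitting two groups (i.e. drawn from a single group): C(7,8) + C(4,8) + C(4,8) = 0.
By inclusion–exclusion: 6435 − 331 + 0 = 6104.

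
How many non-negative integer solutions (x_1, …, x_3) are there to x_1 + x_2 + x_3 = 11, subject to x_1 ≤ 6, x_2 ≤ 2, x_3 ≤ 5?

6

Ignoring the caps, the number of non-negative solutions to x_1+…+x_3 = 11 is C(13,2) = 78.
Subtract solutions that violate a single cap (substitute x_i' = x_i − (cap_i+1)): x_1 ≥ 7 gives C(6,2) = 15; x_2 ≥ 3 gives C(10,2) = 45; x_3 ≥ 6 gives C(7,2) = 21. Together 81.
Add back pairs where two caps are both exceeded: 3 + 0 + 6 = 9.
By inclusion–exclusion the count is 78 − 81 + 9 = 6.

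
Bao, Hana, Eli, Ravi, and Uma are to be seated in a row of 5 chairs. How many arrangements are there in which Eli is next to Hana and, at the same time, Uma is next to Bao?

24

Treat {Eli,Hana} as one block (2 orders) and {Uma,Bao} as another (2 orders).
That leaves 3 units to arrange: 2 × 2 × 3! = 4 × 6 = 24.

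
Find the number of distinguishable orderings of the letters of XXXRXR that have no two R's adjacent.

There are 6!/(4!·2!) = 15 arrangements of XXXRXR in total.
Arrangements with the R's together: treat RR as one letter, giving (5)!/(4!) = 5.
Hence 15 − 5 = 10.

10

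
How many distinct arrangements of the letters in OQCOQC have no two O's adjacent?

60

Total arrangements of OQCOQC: 6!/(2!·2!·2!) = 90.
Arrangements with the O's together: treat OO as one letter, giving (5)!/(2!·2!) = 30.
Hence 90 − 30 = 60.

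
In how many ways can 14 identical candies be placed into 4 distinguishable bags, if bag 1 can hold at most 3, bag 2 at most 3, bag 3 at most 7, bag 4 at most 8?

80

By stars and bars, unrestricted non-negative solutions to x_1+…+x_4 = 14 number C(14+3,3) = 680.
Subtract solutions that violate a single cap (substitute x_i' = x_i − (cap_i+1)): x_1 ≥ 4 gives C(13,3) = 286; x_2 ≥ 4 gives C(13,3) = 286; x_3 ≥ 8 gives C(9,3) = 84; x_4 ≥ 9 gives C(8,3) = 56. Together 712.
Add back pairs where two caps are both exceeded: 84 + 10 + 4 + 10 + 4 + 0 = 112.
By inclusion–exclusion the count is 680 − 712 + 112 = 80.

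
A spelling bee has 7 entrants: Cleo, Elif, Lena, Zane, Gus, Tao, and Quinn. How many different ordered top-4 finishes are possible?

There are 7 choices for 1st place, 6 for 2nd, and so on down to 4 for position 4.
That gives 7 × 6 × 5 × 4 = 840.

840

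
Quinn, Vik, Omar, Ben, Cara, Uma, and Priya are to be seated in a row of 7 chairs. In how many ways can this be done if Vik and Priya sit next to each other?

Glue Vik and Priya into one block (2 internal orders), leaving 6 units to arrange in a row.
So the count is 2·(6)! = 1440.

1440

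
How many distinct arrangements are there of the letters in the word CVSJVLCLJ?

CVSJVLCLJ has 9 letters with C appearing twice, J appearing twice, L appearing twice, and V appearing twice.
So there are 9! / (2!·2!·2!·2!) = 22680 distinguishable arrangements.

22680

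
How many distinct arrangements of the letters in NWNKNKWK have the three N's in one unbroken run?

Treat the 3 copies of N as a single block. The multiset to arrange is then {NNN, K, K, K, W, W}, 6 items in all.
That gives (6)!/(3!·2!) = 60 arrangements.

60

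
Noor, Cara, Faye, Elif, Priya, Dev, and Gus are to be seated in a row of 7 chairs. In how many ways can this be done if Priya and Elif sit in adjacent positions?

Treat {Priya, Elif} as a single unit. There are 6 units to order, and the pair itself can be ordered 2 ways.
That gives 2 × 6! = 2 × 720 = 1440.

1440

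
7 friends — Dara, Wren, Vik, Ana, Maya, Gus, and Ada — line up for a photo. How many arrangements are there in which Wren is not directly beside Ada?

Of the 7! = 5040 arrangements, those with Wren and Ada adjacent number 2 × 6! = 1440 (treat the pair as a block with 2 internal orders).
Complementary counting: 5040 − 1440 = 3600.

3600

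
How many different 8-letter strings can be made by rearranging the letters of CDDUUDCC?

560

CDDUUDCC has 8 letters with C appearing 3 times, D appearing 3 times, and U appearing twice.
The number of distinct arrangements is 8!/(3!·3!·2!) = 40320/72 = 560.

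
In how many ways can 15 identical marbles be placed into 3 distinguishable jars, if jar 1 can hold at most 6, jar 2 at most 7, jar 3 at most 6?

By stars and bars, unrestricted non-negative solutions to x_1+…+x_3 = 15 number C(15+2,2) = 136.
Subtract solutions that violate a single cap (substitute x_i' = x_i − (cap_i+1)): x_1 ≥ 7 gives C(10,2) = 45; x_2 ≥ 8 gives C(9,2) = 36; x_3 ≥ 7 gives C(10,2) = 45. Together 126.
Add back pairs where two caps are both exceeded: 1 + 3 + 1 = 5.
By inclusion–exclusion the count is 136 − 126 + 5 = 15.

15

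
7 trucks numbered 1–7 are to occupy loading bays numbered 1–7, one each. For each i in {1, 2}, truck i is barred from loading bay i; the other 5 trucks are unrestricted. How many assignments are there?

Let Aᵢ (for i ∈ {1, 2}) be the placements that put truck i in its forbidden loading bay. Any j of these fix j positions, leaving (7−j)! ways to fill the rest, and there are C(2,j) ways to pick which j.
By inclusion–exclusion, the number of valid placements is Σ_{j=0}^{2} (−1)^j C(2,j)·(7−j)!.
Computing: 5040 − 1440 + 120 = 3720.

3720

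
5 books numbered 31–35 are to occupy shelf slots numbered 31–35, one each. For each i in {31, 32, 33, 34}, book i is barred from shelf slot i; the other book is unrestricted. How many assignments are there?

Let Aᵢ (for 31 ≤ i ≤ 34) be the placements that put book i in its forbidden shelf slot. Any j of these fix j positions, leaving (5−j)! ways to fill the rest, and there are C(4,j) ways to pick which j.
By inclusion–exclusion, the number of valid placements is Σ_{j=0}^{4} (−1)^j C(4,j)·(5−j)!.
Computing: 120 − 96 + 36 − 8 + 1 = 53.

53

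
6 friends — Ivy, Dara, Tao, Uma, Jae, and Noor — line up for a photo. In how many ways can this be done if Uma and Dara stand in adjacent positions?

Place the 4 others and the Uma-Dara pair as 5 objects in a line; the pair has 2 internal arrangements.
That gives 2 × 5! = 2 × 120 = 240.

240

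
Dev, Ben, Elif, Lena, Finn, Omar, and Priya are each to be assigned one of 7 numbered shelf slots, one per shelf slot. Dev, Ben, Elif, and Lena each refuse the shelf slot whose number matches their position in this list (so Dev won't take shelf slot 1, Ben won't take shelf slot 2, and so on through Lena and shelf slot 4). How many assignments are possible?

2790

Let Aᵢ (for 1 ≤ i ≤ 4) be the placements that put person i in their forbidden shelf slot. Any j of these fix j positions, leaving (7−j)! ways to fill the rest, and there are C(4,j) ways to pick which j.
By inclusion–exclusion, the number of valid placements is Σ_{j=0}^{4} (−1)^j C(4,j)·(7−j)!.
Computing: 5040 − 2880 + 720 − 96 + 6 = 2790.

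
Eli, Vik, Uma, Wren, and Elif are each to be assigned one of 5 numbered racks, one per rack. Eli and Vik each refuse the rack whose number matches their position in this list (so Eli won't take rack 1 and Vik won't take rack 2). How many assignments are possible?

78

Let Aᵢ (for i ∈ {1, 2}) be the placements that put person i in their forbidden rack. Any j of these fix j positions, leaving (5−j)! ways to fill the rest, and there are C(2,j) ways to pick which j.
By inclusion–exclusion, the number of valid placements is Σ_{j=0}^{2} (−1)^j C(2,j)·(5−j)!.
Computing: 120 − 48 + 6 = 78.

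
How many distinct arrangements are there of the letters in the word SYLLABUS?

10080

SYLLABUS has 8 letters with L appearing twice and S appearing twice.
So there are 8! / (2!·2!) = 10080 distinguishable arrangements.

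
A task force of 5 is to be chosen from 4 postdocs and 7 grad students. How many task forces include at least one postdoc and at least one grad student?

441

Unrestricted: C(11,5) = 462 ways to pick any 5 of the 11.
Selections missing a whole group: no postdocs → C(7,5) = 21; no grad students → C(4,5) = 0.
Both groups omitted at once is impossible, so 462 − 21 = 441.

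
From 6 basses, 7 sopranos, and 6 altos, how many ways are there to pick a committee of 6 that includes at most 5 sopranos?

27125

Split by how many sopranos are chosen (0 through 5).
Sum: C(7,0)·C(12,6) + C(7,1)·C(12,5) + C(7,2)·C(12,4) + C(7,3)·C(12,3) + C(7,4)·C(12,2) + C(7,5)·C(12,1) = 924 + 5544 + 10395 + 7700 + 2310 + 252 = 27125.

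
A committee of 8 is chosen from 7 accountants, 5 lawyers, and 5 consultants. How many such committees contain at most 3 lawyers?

Split by how many lawyers are chosen (0 through 3).
Sum: C(5,0)·C(12,8) + C(5,1)·C(12,7) + C(5,2)·C(12,6) + C(5,3)·C(12,5) = 495 + 3960 + 9240 + 7920 = 21615.

21615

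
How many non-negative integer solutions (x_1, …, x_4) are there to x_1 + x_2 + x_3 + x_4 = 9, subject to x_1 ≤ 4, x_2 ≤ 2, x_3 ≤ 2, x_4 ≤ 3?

10

Without the upper bounds there are C(12,3) = 220 ways to split 9 among 4 variables.
Subtract solutions that violate a single cap (substitute x_i' = x_i − (cap_i+1)): x_1 ≥ 5 gives C(7,3) = 35; x_2 ≥ 3 gives C(9,3) = 84; x_3 ≥ 3 gives C(9,3) = 84; x_4 ≥ 4 gives C(8,3) = 56. Together 259.
Add back pairs where two caps are both exceeded: 4 + 4 + 1 + 20 + 10 + 10 = 49.
By inclusion–exclusion the count is 220 − 259 + 49 = 10.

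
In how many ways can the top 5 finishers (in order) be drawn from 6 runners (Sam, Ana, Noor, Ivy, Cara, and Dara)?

720

This is an ordered selection of 5 from 6: P(6,5).
That gives 6 × 5 × 4 × 3 × 2 = 720.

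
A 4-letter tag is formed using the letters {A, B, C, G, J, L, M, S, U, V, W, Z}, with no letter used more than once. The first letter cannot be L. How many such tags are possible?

10890

The first letter has 12−1 = 11 choices (anything except L).
The remaining 3 letters are filled from the other 11 symbols without repetition: 11 × 10 × 9 = 990.
Total: 11 × 990 = 10890.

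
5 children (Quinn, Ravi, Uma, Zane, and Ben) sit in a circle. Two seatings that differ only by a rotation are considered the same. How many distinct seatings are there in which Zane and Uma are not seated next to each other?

12

Without the restriction there are (4)! = 24 seatings.
Those with Zane next to Uma: fuse the pair into one unit and seat 4 units around a circle — 2·(3)! = 12.
Subtracting, 24 − 12 = 12.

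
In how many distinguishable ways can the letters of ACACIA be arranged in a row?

60

The 6 letters of ACACIA have repeats: A appearing 3 times and C appearing twice.
The number of distinct arrangements is 6!/(3!·2!) = 720/12 = 60.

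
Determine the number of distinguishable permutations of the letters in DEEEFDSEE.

1512

Letter multiplicities in DEEEFDSEE: D×2, E×5, F×1, S×1.
So there are 9! / (5!·2!) = 1512 distinguishable arrangements.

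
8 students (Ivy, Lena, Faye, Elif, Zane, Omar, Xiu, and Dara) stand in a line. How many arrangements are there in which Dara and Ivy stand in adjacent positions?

Glue Dara and Ivy into one block (2 internal orders), leaving 7 units to arrange in a row.
That gives 2 × 7! = 2 × 5040 = 10080.

10080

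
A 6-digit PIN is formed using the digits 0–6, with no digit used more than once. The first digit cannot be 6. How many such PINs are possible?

The first digit has 7−1 = 6 choices (anything except 6).
The remaining 5 digits are filled from the other 6 symbols without repetition: 6 × 5 × 4 × 3 × 2 = 720.
Total: 6 × 720 = 4320.

4320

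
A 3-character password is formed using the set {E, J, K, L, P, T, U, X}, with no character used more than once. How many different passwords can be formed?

Choose and order 3 of the 8 symbols: the first character has 8 options, the next 7, then 6.
8 × 7 × 6 = 336.

336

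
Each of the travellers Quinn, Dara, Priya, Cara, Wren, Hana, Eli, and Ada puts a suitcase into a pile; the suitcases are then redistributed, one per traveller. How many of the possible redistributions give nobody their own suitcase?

Count assignments avoiding every fixed point. For any j of the 8 travellers fixed to their own suitcase, the other 8−j can be arranged in (8−j)! ways.
By inclusion–exclusion this is Σ_{j=0}^{8} (−1)^j C(8,j)·(8−j)!.
Computing: 40320 − 40320 + 20160 − 6720 + 1680 − 336 + 56 − 8 + 1 = 14833.

14833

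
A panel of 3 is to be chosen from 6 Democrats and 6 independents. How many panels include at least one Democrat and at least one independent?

With no constraint there are C(12,3) = 220 possible selections.
Subtract selections that omit an entire group: no Democrats → C(6,3) = 20; no independents → C(6,3) = 20.
Both groups omitted at once is impossible, so 220 − 40 = 180.

180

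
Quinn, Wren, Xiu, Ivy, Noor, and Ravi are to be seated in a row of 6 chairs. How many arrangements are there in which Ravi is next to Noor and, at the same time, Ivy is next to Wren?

96

Treat {Ravi,Noor} as one block (2 orders) and {Ivy,Wren} as another (2 orders).
That leaves 4 units to arrange: 2 × 2 × 4! = 4 × 24 = 96.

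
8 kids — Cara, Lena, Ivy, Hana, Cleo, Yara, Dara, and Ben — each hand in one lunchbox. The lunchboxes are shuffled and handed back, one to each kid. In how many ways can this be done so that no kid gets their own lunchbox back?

Count assignments avoiding every fixed point. For any j of the 8 kids fixed to their own lunchbox, the other 8−j can be arranged in (8−j)! ways.
By inclusion–exclusion this is Σ_{j=0}^{8} (−1)^j C(8,j)·(8−j)!.
Computing: 40320 − 40320 + 20160 − 6720 + 1680 − 336 + 56 − 8 + 1 = 14833.

14833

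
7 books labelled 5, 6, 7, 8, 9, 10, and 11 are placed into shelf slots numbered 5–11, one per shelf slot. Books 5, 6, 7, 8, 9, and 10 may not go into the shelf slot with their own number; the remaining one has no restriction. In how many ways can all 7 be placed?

Let Aᵢ (for 5 ≤ i ≤ 10) be the placements that put book i in its forbidden shelf slot. Any j of these fix j positions, leaving (7−j)! ways to fill the rest, and there are C(6,j) ways to pick which j.
By inclusion–exclusion, the number of valid placements is Σ_{j=0}^{6} (−1)^j C(6,j)·(7−j)!.
Computing: 5040 − 4320 + 1800 − 480 + 90 − 12 + 1 = 2119.

2119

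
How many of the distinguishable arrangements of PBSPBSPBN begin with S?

Fix S in the first position and arrange the remaining 8 letters.
Those 8 letters have B appearing 3 times and P appearing 3 times, giving (8)!/(3!·3!) = 1120.

1120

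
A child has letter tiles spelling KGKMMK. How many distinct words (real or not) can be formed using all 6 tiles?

KGKMMK has 6 letters with K appearing 3 times and M appearing twice.
Dividing 6! = 720 by 3!·2! = 12 for the repeated letters gives 60.

60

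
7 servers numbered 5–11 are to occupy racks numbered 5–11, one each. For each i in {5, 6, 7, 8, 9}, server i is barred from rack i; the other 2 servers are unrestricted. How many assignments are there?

Let Aᵢ (for 5 ≤ i ≤ 9) be the placements that put server i in its forbidden rack. Any j of these fix j positions, leaving (7−j)! ways to fill the rest, and there are C(5,j) ways to pick which j.
By inclusion–exclusion, the number of valid placements is Σ_{j=0}^{5} (−1)^j C(5,j)·(7−j)!.
Computing: 5040 − 3600 + 1200 − 240 + 30 − 2 = 2428.

2428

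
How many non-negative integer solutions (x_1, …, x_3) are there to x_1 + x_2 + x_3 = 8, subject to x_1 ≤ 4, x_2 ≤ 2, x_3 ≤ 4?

Without the upper bounds there are C(10,2) = 45 ways to split 8 among 3 variables.
Subtract solutions that violate a single cap (substitute x_i' = x_i − (cap_i+1)): x_1 ≥ 5 gives C(5,2) = 10; x_2 ≥ 3 gives C(7,2) = 21; x_3 ≥ 5 gives C(5,2) = 10. Together 41.
Add back pairs where two caps are both exceeded: 1 + 0 + 1 = 2.
By inclusion–exclusion the count is 45 − 41 + 2 = 6.

6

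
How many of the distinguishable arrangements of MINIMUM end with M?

Fix M in the last position and arrange the remaining 6 letters.
Those 6 letters have I appearing twice and M appearing twice, giving (6)!/(2!·2!) = 180.

180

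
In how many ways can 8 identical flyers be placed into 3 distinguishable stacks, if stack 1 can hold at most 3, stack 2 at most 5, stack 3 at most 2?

6

Without the upper bounds there are C(10,2) = 45 ways to split 8 among 3 stacks.
Subtract solutions that violate a single cap (substitute x_i' = x_i − (cap_i+1)): x_1 ≥ 4 gives C(6,2) = 15; x_2 ≥ 6 gives C(4,2) = 6; x_3 ≥ 3 gives C(7,2) = 21. Together 42.
Add back pairs where two caps are both exceeded: 0 + 3 + 0 = 3.
By inclusion–exclusion the count is 45 − 42 + 3 = 6.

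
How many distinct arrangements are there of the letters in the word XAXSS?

30

Letter multiplicities in XAXSS: A×1, S×2, X×2.
Dividing 5! = 120 by 2!·2! = 4 for the repeated letters gives 30.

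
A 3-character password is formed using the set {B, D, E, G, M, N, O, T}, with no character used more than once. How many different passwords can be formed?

336

With no repetition, fill the 3 characters in order: 8 choices, then 7, down to 6.
8 × 7 × 6 = 336.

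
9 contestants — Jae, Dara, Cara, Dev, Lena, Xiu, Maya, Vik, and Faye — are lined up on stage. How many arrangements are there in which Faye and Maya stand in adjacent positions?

Treat {Faye, Maya} as a single unit. There are 8 units to order, and the pair itself can be ordered 2 ways.
That gives 2 × 8! = 2 × 40320 = 80640.

80640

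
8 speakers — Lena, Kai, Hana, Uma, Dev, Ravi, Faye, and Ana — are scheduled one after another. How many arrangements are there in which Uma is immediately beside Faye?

Treat {Uma, Faye} as a single unit. There are 7 units to order, and the pair itself can be ordered 2 ways.
So the count is 2·(7)! = 10080.

10080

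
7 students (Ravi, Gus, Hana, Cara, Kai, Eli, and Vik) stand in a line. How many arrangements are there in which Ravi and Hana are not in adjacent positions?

Of the 7! = 5040 arrangements, those with Ravi and Hana adjacent number 2 × 6! = 1440 (treat the pair as a block with 2 internal orders).
So 5040 − 1440 = 3600 arrangements keep them apart.

3600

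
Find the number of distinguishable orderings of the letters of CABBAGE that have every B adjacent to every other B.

Treat the 2 copies of B as a single block. The multiset to arrange is then {BB, A, A, C, E, G}, 6 items in all.
That gives (6)!/(2!) = 360 arrangements.

360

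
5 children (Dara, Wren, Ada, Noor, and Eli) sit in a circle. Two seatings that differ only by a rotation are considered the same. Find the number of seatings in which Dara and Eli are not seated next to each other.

12

All circular seatings of 5 people number (4)! = 24.
Those with Dara next to Eli: fuse the pair into one unit and seat 4 units around a circle — 2·(3)! = 12.
Subtracting, 24 − 12 = 12.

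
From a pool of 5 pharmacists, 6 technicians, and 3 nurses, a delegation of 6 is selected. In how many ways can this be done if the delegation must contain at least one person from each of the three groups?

2430

Unrestricted: C(14,6) = 3003 ways to pick any 6 of the 14.
Subtract selections that omit an entire group: no pharmacists → C(9,6) = 84; no technicians → C(8,6) = 28; no nurses → C(11,6) = 462.
Add back selections omitting two groups (i.e. drawn from a single group): C(5,6) + C(6,6) + C(3,6) = 1.
By inclusion–exclusion: 3003 − 574 + 1 = 2430.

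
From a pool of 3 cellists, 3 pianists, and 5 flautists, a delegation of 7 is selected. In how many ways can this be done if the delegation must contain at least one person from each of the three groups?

Total 7-person selections from all 11: C(11,7) = 330.
Subtract selections that omit an entire group: no cellists → C(8,7) = 8; no pianists → C(8,7) = 8; no flautists → C(6,7) = 0.
Add back selections omitting two groups (i.e. drawn from a single group): C(3,7) + C(3,7) + C(5,7) = 0.
By inclusion–exclusion: 330 − 16 + 0 = 314.

314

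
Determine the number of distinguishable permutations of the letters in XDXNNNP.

XDXNNNP has 7 letters with N appearing 3 times and X appearing twice.
Dividing 7! = 5040 by 3!·2! = 12 for the repeated letters gives 420.

420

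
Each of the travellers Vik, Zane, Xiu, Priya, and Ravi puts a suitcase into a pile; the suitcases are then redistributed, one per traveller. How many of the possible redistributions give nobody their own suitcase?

44

Count assignments avoiding every fixed point. For any j of the 5 travellers fixed to their own suitcase, the other 5−j can be arranged in (5−j)! ways.
By inclusion–exclusion this is Σ_{j=0}^{5} (−1)^j C(5,j)·(5−j)!.
Computing: 120 − 120 + 60 − 20 + 5 − 1 = 44.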